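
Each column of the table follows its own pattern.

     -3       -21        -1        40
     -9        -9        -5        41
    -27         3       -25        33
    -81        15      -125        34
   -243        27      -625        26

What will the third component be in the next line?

-3125

For the first component, ×3 each step: -3, -9, -27, -81, -243 → -729.
Second component: +12 each step, so -21, -9, 3, 15, 27 → 39.
Third component goes -1, -5, -25, -125, -625 → -3125 (×5 each step).
Fourth component: alternating steps +1, −8, +1, −8, …, so 40, 41, 33, 34, 26 → 27.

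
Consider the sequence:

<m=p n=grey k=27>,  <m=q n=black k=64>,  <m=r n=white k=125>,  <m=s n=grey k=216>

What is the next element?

<m=t n=black k=343>

M goes p, q, r, s → t (letters move forward 1 place in the alphabet).
N goes grey, black, white, grey → black (repeats grey → black → white).
K: 27, 64, 125, 216 → 343 (perfect cubes: 3³, 4³, 5³, …).
Combining the parts gives <m=t n=black k=343>.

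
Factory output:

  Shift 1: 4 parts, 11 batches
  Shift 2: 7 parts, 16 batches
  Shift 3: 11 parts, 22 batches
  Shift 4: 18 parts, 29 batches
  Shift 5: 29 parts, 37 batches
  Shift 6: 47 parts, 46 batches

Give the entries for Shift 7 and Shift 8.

For the parts, each term is the sum of the two before it: 4, 7, 11, 18, 29, 47 → 76 → 123.
Batches goes 11, 16, 22, 29, 37, 46 → 56 → 67 (differences are 5, 6, 7, … (increasing by 1 each time)).
So the next two records are 76 parts, 56 batches and 123 parts, 67 batches.

76 parts, 56 batches; 123 parts, 67 batches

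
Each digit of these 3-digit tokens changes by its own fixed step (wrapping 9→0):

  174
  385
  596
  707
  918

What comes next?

129

First digit goes 1, 3, 5, 7, 9 → 1 (+2 each step, mod 10).
Second digit: +1 each step, mod 10; 7, 8, 9, 0, 1 → 2.
Third digit: +1 each step, mod 10, so 4, 5, 6, 7, 8 → 9.
Putting it together: 129.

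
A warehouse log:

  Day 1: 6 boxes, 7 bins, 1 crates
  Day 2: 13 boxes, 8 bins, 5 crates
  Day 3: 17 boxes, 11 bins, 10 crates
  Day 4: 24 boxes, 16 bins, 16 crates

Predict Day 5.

28 boxes, 23 bins, 23 crates

Boxes goes 6, 13, 17, 24 → 28 (alternating steps +7, +4, +7, +4, …).
Bins goes 7, 8, 11, 16 → 23 (differences are 1, 3, 5, … (increasing by 2 each time)).
For the crates, differences are 4, 5, 6, … (increasing by 1 each time): 1, 5, 10, 16 → 23.
Putting it together: 28 boxes, 23 bins, 23 crates.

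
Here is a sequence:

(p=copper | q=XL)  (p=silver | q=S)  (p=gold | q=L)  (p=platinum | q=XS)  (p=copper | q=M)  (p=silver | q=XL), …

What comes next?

(p=gold | q=S)

For the p, repeats copper → silver → gold → platinum: copper, silver, gold, platinum, copper, silver → gold.
Q: repeats XL → S → L → XS → M, so XL, S, L, XS, M, XL → S.
Putting it together: (p=gold | q=S).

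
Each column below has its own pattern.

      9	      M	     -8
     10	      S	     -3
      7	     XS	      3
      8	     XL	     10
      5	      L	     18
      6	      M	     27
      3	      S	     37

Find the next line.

4  XS  48

First component: alternating steps +1, −3, +1, −3, …; 9, 10, 7, 8, 5, 6, 3 → 4.
For the size, repeats M → S → XS → XL → L: M, S, XS, XL, L, M, S → XS.
Third component: -8, -3, 3, 10, 18, 27, 37 → 48 (differences are 5, 6, 7, … (increasing by 1 each time)).
Combining the parts gives 4  XS  48.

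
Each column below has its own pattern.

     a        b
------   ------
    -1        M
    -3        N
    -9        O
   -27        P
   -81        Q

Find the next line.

-243  R

For the column a, ×3 each step: -1, -3, -9, -27, -81 → -243.
Column b: letters move forward 1 place in the alphabet, so M, N, O, P, Q → R.
So the next line is -243  R.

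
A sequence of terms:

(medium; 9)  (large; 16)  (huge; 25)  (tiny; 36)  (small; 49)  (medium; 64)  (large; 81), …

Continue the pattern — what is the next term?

(huge; 100)

Size: medium, large, huge, tiny, small, medium, large → huge (repeats medium → large → huge → tiny → small).
For the second entry, perfect squares: 3², 4², 5², …: 9, 16, 25, 36, 49, 64, 81 → 100.
Putting it together: (huge; 100).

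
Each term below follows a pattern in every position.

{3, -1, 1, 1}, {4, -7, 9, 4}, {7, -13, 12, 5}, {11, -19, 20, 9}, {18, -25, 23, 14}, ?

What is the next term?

First component: each term is the sum of the two before it, so 3, 4, 7, 11, 18 → 29.
For the second component, −6 each step: -1, -7, -13, -19, -25 → -31.
Third component: 1, 9, 12, 20, 23 → 31 (alternating steps +8, +3, +8, +3, …).
Fourth component: each term is the sum of the two before it; 1, 4, 5, 9, 14 → 23.
So the next term is {29, -31, 31, 23}.

{29, -31, 31, 23}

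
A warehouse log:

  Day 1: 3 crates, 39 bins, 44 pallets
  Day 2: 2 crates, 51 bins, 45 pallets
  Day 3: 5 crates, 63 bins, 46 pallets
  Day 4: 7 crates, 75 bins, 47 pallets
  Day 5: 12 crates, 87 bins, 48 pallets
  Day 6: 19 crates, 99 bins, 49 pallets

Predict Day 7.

Crates: 3, 2, 5, 7, 12, 19 → 31 (each term is the sum of the two before it).
Bins: +12 each step; 39, 51, 63, 75, 87, 99 → 111.
Pallets goes 44, 45, 46, 47, 48, 49 → 50 (+1 each step).
So the next line is 31 crates, 111 bins, 50 pallets.

31 crates, 111 bins, 50 pallets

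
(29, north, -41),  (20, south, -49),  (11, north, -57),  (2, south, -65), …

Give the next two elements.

For the first part, −9 each step: 29, 20, 11, 2 → -7 → -16.
For the direction, alternates north ↔ south: north, south, north, south → north → south.
Third part: -41, -49, -57, -65 → -73 → -81 (−8 each step).
Putting the parts together: (-7, north, -73) and then (-16, south, -81).

(-7, north, -73), (-16, south, -81)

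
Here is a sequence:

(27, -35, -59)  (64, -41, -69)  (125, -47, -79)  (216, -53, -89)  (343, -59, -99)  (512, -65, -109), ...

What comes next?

(729, -71, -119)

First slot: 27, 64, 125, 216, 343, 512 → 729 (perfect cubes: 3³, 4³, 5³, …).
Second slot: -35, -41, -47, -53, -59, -65 → -71 (−6 each step).
For the third slot, −10 each step: -59, -69, -79, -89, -99, -109 → -119.
So the next triple is (729, -71, -119).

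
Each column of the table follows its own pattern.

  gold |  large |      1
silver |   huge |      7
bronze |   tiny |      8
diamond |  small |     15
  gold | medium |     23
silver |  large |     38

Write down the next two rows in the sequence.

bronze  huge  61; diamond  tiny  99

Rank goes gold, silver, bronze, diamond, gold, silver → bronze → diamond (repeats gold → silver → bronze → diamond).
Size: repeats large → huge → tiny → small → medium, so large, huge, tiny, small, medium, large → huge → tiny.
Third component — each term is the sum of the two before it: 1, 7, 8, 15, 23, 38 → 61 → 99.
Putting the parts together: bronze  huge  61 and then diamond  tiny  99.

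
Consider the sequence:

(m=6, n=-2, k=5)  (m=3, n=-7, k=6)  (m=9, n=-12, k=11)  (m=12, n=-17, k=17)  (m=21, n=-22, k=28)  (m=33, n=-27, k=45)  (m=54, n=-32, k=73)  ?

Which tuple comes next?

M goes 6, 3, 9, 12, 21, 33, 54 → 87 (each term is the sum of the two before it).
N — −5 each step: -2, -7, -12, -17, -22, -27, -32 → -37.
K: 5, 6, 11, 17, 28, 45, 73 → 118 (each term is the sum of the two before it).
Putting it together: (m=87, n=-37, k=118).

(m=87, n=-37, k=118)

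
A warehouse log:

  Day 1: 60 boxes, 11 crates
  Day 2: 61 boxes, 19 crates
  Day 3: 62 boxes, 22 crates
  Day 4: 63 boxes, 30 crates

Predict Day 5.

Boxes goes 60, 61, 62, 63 → 64 (+1 each step).
Crates: 11, 19, 22, 30 → 33 (alternating steps +8, +3, +8, +3, …).
Combining the parts gives 64 boxes, 33 crates.

64 boxes, 33 crates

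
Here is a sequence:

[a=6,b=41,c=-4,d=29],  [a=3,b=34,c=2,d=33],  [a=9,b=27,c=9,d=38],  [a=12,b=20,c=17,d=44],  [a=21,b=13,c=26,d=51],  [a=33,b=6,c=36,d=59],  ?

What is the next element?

A — each term is the sum of the two before it: 6, 3, 9, 12, 21, 33 → 54.
For the b, −7 each step: 41, 34, 27, 20, 13, 6 → -1.
C: differences are 6, 7, 8, … (increasing by 1 each time), so -4, 2, 9, 17, 26, 36 → 47.
D — differences are 4, 5, 6, … (increasing by 1 each time): 29, 33, 38, 44, 51, 59 → 68.
Putting it together: [a=54,b=-1,c=47,d=68].

[a=54,b=-1,c=47,d=68]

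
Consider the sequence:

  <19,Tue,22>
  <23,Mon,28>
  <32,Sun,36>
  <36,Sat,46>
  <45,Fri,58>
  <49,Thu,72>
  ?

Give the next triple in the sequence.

<58,Wed,88>

First component goes 19, 23, 32, 36, 45, 49 → 58 (alternating steps +4, +9, +4, +9, …).
For the day, runs backward through the weekdays Mon→Sun: Tue, Mon, Sun, Sat, Fri, Thu → Wed.
Third component: 22, 28, 36, 46, 58, 72 → 88 (differences are 6, 8, 10, … (increasing by 2 each time)).
Putting it together: <58,Wed,88>.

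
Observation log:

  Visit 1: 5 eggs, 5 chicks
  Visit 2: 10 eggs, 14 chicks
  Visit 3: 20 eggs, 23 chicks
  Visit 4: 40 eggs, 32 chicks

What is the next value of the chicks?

Chicks: +9 each step; 5, 14, 23, 32 → 41.

41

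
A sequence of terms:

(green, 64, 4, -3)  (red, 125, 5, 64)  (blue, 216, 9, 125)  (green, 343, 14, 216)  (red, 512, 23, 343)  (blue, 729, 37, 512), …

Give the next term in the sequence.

(green, 1000, 60, 729)

Colour — repeats green → red → blue: green, red, blue, green, red, blue → green.
Second component: perfect cubes: 4³, 5³, 6³, …, so 64, 125, 216, 343, 512, 729 → 1000.
Third component goes 4, 5, 9, 14, 23, 37 → 60 (each term is the sum of the two before it).
Fourth component: always the previous value of the second component; -3, 64, 125, 216, 343, 512 → 729.
Combining the parts gives (green, 1000, 60, 729).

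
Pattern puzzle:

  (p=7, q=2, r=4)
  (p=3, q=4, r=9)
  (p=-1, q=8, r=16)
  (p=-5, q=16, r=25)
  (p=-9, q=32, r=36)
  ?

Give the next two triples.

For the p, −4 each step: 7, 3, -1, -5, -9 → -13 → -17.
Q — ×2 each step: 2, 4, 8, 16, 32 → 64 → 128.
R — perfect squares: 2², 3², 4², …: 4, 9, 16, 25, 36 → 49 → 64.
So the next two triples are (p=-13, q=64, r=49) and (p=-17, q=128, r=64).

(p=-13, q=64, r=49), (p=-17, q=128, r=64)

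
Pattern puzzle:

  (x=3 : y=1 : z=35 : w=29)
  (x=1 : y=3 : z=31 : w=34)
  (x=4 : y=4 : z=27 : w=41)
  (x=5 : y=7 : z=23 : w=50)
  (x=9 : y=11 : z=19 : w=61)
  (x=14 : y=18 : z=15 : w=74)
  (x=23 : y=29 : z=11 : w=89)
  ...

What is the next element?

(x=37 : y=47 : z=7 : w=106)

X — each term is the sum of the two before it: 3, 1, 4, 5, 9, 14, 23 → 37.
Y: 1, 3, 4, 7, 11, 18, 29 → 47 (each term is the sum of the two before it).
Z — −4 each step: 35, 31, 27, 23, 19, 15, 11 → 7.
W: differences are 5, 7, 9, … (increasing by 2 each time); 29, 34, 41, 50, 61, 74, 89 → 106.
Putting it together: (x=37 : y=47 : z=7 : w=106).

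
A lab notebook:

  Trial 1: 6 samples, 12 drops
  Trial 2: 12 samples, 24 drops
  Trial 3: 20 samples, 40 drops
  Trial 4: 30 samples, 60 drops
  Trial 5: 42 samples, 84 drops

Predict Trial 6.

56 samples, 112 drops

Samples goes 6, 12, 20, 30, 42 → 56 (differences are 6, 8, 10, … (increasing by 2 each time)).
Drops: 12, 24, 40, 60, 84 → 112 (always 2 × the samples).
Combining the parts gives 56 samples, 112 drops.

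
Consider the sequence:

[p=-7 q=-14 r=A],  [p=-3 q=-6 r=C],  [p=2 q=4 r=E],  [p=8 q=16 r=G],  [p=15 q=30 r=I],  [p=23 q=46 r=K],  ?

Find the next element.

For the p, differences are 4, 5, 6, … (increasing by 1 each time): -7, -3, 2, 8, 15, 23 → 32.
Q goes -14, -6, 4, 16, 30, 46 → 64 (always 2 × the p).
R goes A, C, E, G, I, K → M (letters move forward 2 places in the alphabet).
Combining the parts gives [p=32 q=64 r=M].

[p=32 q=64 r=M]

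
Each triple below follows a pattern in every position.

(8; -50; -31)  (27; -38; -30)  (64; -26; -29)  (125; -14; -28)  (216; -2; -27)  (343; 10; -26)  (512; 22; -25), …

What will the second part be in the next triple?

34

Second part: +12 each step, so -50, -38, -26, -14, -2, 10, 22 → 34.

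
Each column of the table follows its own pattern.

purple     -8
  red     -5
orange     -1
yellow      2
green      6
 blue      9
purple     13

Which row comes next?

red  16

Colour: purple, red, orange, yellow, green, blue, purple → red (repeats purple → red → orange → yellow → green → blue).
Second component: alternating steps +3, +4, +3, +4, …, so -8, -5, -1, 2, 6, 9, 13 → 16.
Combining the parts gives red  16.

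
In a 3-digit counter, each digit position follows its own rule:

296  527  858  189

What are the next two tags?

410, 741

First digit goes 2, 5, 8, 1 → 4 → 7 (+3 each step, mod 10).
Second digit goes 9, 2, 5, 8 → 1 → 4 (+3 each step, mod 10).
Third digit: +1 each step, mod 10; 6, 7, 8, 9 → 0 → 1.
So the next two tags are 410 and 741.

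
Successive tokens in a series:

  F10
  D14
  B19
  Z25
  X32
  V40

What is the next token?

T49

Letter: F, D, B, Z, X, V → T (letters move back 2 places in the alphabet, wrapping A→Z).
For the second component, differences are 4, 5, 6, … (increasing by 1 each time): 10, 14, 19, 25, 32, 40 → 49.
Combining the parts gives T49.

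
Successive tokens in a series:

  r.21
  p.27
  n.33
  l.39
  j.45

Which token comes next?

Letter: letters move back 2 places in the alphabet, so r, p, n, l, j → h.
Second component: +6 each step; 21, 27, 33, 39, 45 → 51.
So the next token is h.51.

h.51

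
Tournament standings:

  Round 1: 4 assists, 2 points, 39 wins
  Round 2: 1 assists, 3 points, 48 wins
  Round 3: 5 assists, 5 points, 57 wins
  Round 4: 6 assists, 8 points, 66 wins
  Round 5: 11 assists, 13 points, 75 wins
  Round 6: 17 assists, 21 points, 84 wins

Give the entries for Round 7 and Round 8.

28 assists, 34 points, 93 wins; 45 assists, 55 points, 102 wins

Assists — each term is the sum of the two before it: 4, 1, 5, 6, 11, 17 → 28 → 45.
Points — each term is the sum of the two before it: 2, 3, 5, 8, 13, 21 → 34 → 55.
Wins: +9 each step; 39, 48, 57, 66, 75, 84 → 93 → 102.
Putting the parts together: 28 assists, 34 points, 93 wins and then 45 assists, 55 points, 102 wins.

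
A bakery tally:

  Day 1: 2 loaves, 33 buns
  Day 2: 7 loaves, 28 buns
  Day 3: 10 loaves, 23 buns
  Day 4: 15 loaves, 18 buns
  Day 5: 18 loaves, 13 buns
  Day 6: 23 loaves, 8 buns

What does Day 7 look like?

26 loaves, 3 buns

For the loaves, alternating steps +5, +3, +5, +3, …: 2, 7, 10, 15, 18, 23 → 26.
For the buns, −5 each step: 33, 28, 23, 18, 13, 8 → 3.
Putting it together: 26 loaves, 3 buns.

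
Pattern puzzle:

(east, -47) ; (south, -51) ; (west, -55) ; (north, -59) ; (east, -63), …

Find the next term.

Direction goes east, south, west, north, east → south (repeats east → south → west → north).
Second component: -47, -51, -55, -59, -63 → -67 (−4 each step).
So the next term is (south, -67).

(south, -67)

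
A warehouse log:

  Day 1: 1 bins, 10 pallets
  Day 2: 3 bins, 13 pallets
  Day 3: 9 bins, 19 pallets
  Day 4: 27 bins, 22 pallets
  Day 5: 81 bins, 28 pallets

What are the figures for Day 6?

243 bins, 31 pallets

Bins goes 1, 3, 9, 27, 81 → 243 (×3 each step).
Pallets: alternating steps +3, +6, +3, +6, …, so 10, 13, 19, 22, 28 → 31.
Combining the parts gives 243 bins, 31 pallets.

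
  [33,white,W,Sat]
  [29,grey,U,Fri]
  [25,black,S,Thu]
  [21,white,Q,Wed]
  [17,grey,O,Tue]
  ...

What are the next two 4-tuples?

[13,black,M,Mon], [9,white,K,Sun]

First coordinate — −4 each step: 33, 29, 25, 21, 17 → 13 → 9.
Shade: repeats white → grey → black; white, grey, black, white, grey → black → white.
Letter — letters move back 2 places in the alphabet: W, U, S, Q, O → M → K.
Day goes Sat, Fri, Thu, Wed, Tue → Mon → Sun (runs backward through the weekdays Mon→Sun).
Putting the parts together: [13,black,M,Mon] and then [9,white,K,Sun].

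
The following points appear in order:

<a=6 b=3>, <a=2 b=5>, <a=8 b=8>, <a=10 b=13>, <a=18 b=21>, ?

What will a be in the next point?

A — each term is the sum of the two before it: 6, 2, 8, 10, 18 → 28.
B: each term is the sum of the two before it; 3, 5, 8, 13, 21 → 34.

28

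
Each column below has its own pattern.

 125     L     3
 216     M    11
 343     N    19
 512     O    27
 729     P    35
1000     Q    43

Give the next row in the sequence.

1331  R  51

First component: perfect cubes: 5³, 6³, 7³, …, so 125, 216, 343, 512, 729, 1000 → 1331.
Letter goes L, M, N, O, P, Q → R (letters move forward 1 place in the alphabet).
Third component — +8 each step: 3, 11, 19, 27, 35, 43 → 51.
Combining the parts gives 1331  R  51.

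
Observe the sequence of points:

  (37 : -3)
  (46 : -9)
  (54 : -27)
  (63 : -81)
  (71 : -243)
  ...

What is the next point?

(80 : -729)

For the first part, alternating steps +9, +8, +9, +8, …: 37, 46, 54, 63, 71 → 80.
Second part: ×3 each step, so -3, -9, -27, -81, -243 → -729.
Combining the parts gives (80 : -729).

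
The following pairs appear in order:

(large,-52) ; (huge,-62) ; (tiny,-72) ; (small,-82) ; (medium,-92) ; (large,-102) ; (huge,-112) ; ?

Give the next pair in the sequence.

(tiny,-122)

Size: repeats large → huge → tiny → small → medium, so large, huge, tiny, small, medium, large, huge → tiny.
Second component: −10 each step; -52, -62, -72, -82, -92, -102, -112 → -122.
Combining the parts gives (tiny,-122).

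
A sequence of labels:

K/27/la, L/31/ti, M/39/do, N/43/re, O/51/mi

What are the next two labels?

Letter goes K, L, M, N, O → P → Q (letters move forward 1 place in the alphabet).
Second component: alternating steps +4, +8, +4, +8, …, so 27, 31, 39, 43, 51 → 55 → 63.
Note goes la, ti, do, re, mi → fa → sol (runs through the solfège scale do→ti).
So the next two labels are P/55/fa and Q/63/sol.

P/55/fa then Q/63/sol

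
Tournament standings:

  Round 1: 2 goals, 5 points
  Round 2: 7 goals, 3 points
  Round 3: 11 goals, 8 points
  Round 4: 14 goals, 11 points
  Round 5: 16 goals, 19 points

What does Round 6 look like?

Goals goes 2, 7, 11, 14, 16 → 17 (differences are 5, 4, 3, … (decreasing by 1 each time)).
Points — each term is the sum of the two before it: 5, 3, 8, 11, 19 → 30.
So the next line is 17 goals, 30 points.

17 goals, 30 points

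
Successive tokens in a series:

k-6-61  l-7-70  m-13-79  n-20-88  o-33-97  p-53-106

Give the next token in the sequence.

q-86-115

Letter: letters move forward 1 place in the alphabet, so k, l, m, n, o, p → q.
Second component — each term is the sum of the two before it: 6, 7, 13, 20, 33, 53 → 86.
Third component: +9 each step, so 61, 70, 79, 88, 97, 106 → 115.
Putting it together: q-86-115.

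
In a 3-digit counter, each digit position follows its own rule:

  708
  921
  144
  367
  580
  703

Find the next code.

926

For the first digit, +2 each step, mod 10: 7, 9, 1, 3, 5, 7 → 9.
Second digit: 0, 2, 4, 6, 8, 0 → 2 (+2 each step, mod 10).
For the third digit, +3 each step, mod 10: 8, 1, 4, 7, 0, 3 → 6.
Combining the parts gives 926.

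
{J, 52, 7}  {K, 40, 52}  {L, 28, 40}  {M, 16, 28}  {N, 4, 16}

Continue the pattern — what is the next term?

Letter: letters move forward 1 place in the alphabet, so J, K, L, M, N → O.
Second coordinate goes 52, 40, 28, 16, 4 → -8 (−12 each step).
Third coordinate — always the previous value of the second coordinate: 7, 52, 40, 28, 16 → 4.
So the next term is {O, -8, 4}.

{O, -8, 4}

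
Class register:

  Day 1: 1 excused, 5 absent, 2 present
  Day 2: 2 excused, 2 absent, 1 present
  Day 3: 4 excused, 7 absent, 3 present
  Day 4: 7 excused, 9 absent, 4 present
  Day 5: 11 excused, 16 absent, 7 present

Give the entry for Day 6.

16 excused, 25 absent, 11 present

For the excused, differences are 1, 2, 3, … (increasing by 1 each time): 1, 2, 4, 7, 11 → 16.
Absent: 5, 2, 7, 9, 16 → 25 (each term is the sum of the two before it).
Present — each term is the sum of the two before it: 2, 1, 3, 4, 7 → 11.
Combining the parts gives 16 excused, 25 absent, 11 present.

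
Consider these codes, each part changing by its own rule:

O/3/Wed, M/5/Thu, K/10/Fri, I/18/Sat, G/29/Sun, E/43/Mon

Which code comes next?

C/60/Tue

Letter goes O, M, K, I, G, E → C (letters move back 2 places in the alphabet).
Second component: differences are 2, 5, 8, … (increasing by 3 each time), so 3, 5, 10, 18, 29, 43 → 60.
Day: Wed, Thu, Fri, Sat, Sun, Mon → Tue (runs through the weekdays Mon→Sun).
Putting it together: C/60/Tue.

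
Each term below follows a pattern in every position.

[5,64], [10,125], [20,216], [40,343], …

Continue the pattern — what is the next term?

First coordinate: 5, 10, 20, 40 → 80 (×2 each step).
Second coordinate: perfect cubes: 4³, 5³, 6³, …; 64, 125, 216, 343 → 512.
So the next term is [80,512].

[80,512]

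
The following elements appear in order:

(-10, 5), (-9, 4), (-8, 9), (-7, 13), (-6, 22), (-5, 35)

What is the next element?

First coordinate goes -10, -9, -8, -7, -6, -5 → -4 (+1 each step).
Second coordinate: each term is the sum of the two before it, so 5, 4, 9, 13, 22, 35 → 57.
So the next element is (-4, 57).

(-4, 57)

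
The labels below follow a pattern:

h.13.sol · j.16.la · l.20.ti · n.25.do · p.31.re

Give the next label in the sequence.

r.38.mi

Letter goes h, j, l, n, p → r (letters move forward 2 places in the alphabet).
Second component: differences are 3, 4, 5, … (increasing by 1 each time); 13, 16, 20, 25, 31 → 38.
Note: runs through the solfège scale do→ti, so sol, la, ti, do, re → mi.
Putting it together: r.38.mi.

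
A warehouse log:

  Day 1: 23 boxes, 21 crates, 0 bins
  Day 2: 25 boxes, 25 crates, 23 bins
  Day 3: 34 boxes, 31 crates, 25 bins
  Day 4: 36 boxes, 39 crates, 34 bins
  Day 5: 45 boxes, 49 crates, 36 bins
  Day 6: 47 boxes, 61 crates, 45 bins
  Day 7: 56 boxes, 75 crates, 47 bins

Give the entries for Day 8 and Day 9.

58 boxes, 91 crates, 56 bins; 67 boxes, 109 crates, 58 bins

Boxes — alternating steps +2, +9, +2, +9, …: 23, 25, 34, 36, 45, 47, 56 → 58 → 67.
Crates goes 21, 25, 31, 39, 49, 61, 75 → 91 → 109 (differences are 4, 6, 8, … (increasing by 2 each time)).
For the bins, always the previous value of the boxes: 0, 23, 25, 34, 36, 45, 47 → 56 → 58.
So the next two rows are 58 boxes, 91 crates, 56 bins and 67 boxes, 109 crates, 58 bins.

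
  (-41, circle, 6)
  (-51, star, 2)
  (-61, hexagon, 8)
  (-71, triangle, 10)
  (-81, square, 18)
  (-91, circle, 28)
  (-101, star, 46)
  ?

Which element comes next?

(-111, hexagon, 74)

First part: −10 each step, so -41, -51, -61, -71, -81, -91, -101 → -111.
For the shape, repeats circle → star → hexagon → triangle → square: circle, star, hexagon, triangle, square, circle, star → hexagon.
Third part goes 6, 2, 8, 10, 18, 28, 46 → 74 (each term is the sum of the two before it).
Combining the parts gives (-111, hexagon, 74).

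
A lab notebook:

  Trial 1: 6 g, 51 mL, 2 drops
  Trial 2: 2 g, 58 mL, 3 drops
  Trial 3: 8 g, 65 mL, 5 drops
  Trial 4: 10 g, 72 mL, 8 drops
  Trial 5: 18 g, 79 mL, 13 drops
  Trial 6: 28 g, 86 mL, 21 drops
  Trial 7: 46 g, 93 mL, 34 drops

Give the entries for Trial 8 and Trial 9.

74 g, 100 mL, 55 drops; 120 g, 107 mL, 89 drops

For the g, each term is the sum of the two before it: 6, 2, 8, 10, 18, 28, 46 → 74 → 120.
ML: +7 each step; 51, 58, 65, 72, 79, 86, 93 → 100 → 107.
Drops goes 2, 3, 5, 8, 13, 21, 34 → 55 → 89 (each term is the sum of the two before it).
Putting the parts together: 74 g, 100 mL, 55 drops and then 120 g, 107 mL, 89 drops.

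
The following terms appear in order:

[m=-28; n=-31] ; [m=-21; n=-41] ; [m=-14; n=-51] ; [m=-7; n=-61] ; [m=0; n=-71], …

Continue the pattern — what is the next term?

[m=7; n=-81]

M: +7 each step; -28, -21, -14, -7, 0 → 7.
For the n, −10 each step: -31, -41, -51, -61, -71 → -81.
Putting it together: [m=7; n=-81].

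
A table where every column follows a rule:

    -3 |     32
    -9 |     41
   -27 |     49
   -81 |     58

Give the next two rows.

For the first component, ×3 each step: -3, -9, -27, -81 → -243 → -729.
For the second component, alternating steps +9, +8, +9, +8, …: 32, 41, 49, 58 → 66 → 75.
Putting the parts together: -243  66 and then -729  75.

-243  66; -729  75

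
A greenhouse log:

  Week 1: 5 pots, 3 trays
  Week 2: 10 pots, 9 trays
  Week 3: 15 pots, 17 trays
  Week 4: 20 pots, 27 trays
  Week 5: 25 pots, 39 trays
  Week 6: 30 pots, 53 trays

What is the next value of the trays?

Trays: differences are 6, 8, 10, … (increasing by 2 each time), so 3, 9, 17, 27, 39, 53 → 69.

69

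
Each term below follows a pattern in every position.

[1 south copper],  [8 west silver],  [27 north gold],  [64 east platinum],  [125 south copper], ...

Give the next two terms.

First slot goes 1, 8, 27, 64, 125 → 216 → 343 (perfect cubes: 1³, 2³, 3³, …).
For the direction, repeats south → west → north → east: south, west, north, east, south → west → north.
Metal: repeats copper → silver → gold → platinum, so copper, silver, gold, platinum, copper → silver → gold.
Putting the parts together: [216 west silver] and then [343 north gold].

[216 west silver], [343 north gold]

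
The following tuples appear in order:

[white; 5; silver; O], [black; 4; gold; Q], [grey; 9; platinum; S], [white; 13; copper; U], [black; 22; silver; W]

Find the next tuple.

[grey; 35; gold; Y]

Shade goes white, black, grey, white, black → grey (repeats white → black → grey).
Second coordinate — each term is the sum of the two before it: 5, 4, 9, 13, 22 → 35.
Metal: silver, gold, platinum, copper, silver → gold (repeats silver → gold → platinum → copper).
Letter: O, Q, S, U, W → Y (letters move forward 2 places in the alphabet).
Putting it together: [grey; 35; gold; Y].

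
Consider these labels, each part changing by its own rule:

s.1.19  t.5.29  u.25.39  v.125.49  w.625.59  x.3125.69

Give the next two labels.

y.15625.79 then z.78125.89

Letter goes s, t, u, v, w, x → y → z (letters move forward 1 place in the alphabet).
Second component: ×5 each step, so 1, 5, 25, 125, 625, 3125 → 15625 → 78125.
Third component: +10 each step, so 19, 29, 39, 49, 59, 69 → 79 → 89.
So the next two labels are y.15625.79 and z.78125.89.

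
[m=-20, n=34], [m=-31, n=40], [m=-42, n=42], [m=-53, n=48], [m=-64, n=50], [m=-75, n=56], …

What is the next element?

For the m, −11 each step: -20, -31, -42, -53, -64, -75 → -86.
N: 34, 40, 42, 48, 50, 56 → 58 (alternating steps +6, +2, +6, +2, …).
So the next element is [m=-86, n=58].

[m=-86, n=58]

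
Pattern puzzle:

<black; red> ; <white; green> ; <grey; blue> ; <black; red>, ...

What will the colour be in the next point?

Colour goes red, green, blue, red → green (repeats red → green → blue).

green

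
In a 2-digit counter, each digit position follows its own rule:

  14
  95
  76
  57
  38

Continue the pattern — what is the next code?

First digit goes 1, 9, 7, 5, 3 → 1 (−2 each step, mod 10).
For the second digit, +1 each step, mod 10: 4, 5, 6, 7, 8 → 9.
So the next code is 19.

19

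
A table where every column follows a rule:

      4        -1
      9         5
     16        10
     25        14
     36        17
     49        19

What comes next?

First component goes 4, 9, 16, 25, 36, 49 → 64 (perfect squares: 2², 3², 4², …).
Second component: differences are 6, 5, 4, … (decreasing by 1 each time); -1, 5, 10, 14, 17, 19 → 20.
So the next line is 64  20.

64  20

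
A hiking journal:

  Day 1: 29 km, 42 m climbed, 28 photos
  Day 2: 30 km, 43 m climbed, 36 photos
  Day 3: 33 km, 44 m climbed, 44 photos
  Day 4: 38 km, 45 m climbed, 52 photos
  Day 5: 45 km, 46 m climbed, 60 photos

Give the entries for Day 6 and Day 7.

54 km, 47 m climbed, 68 photos; 65 km, 48 m climbed, 76 photos

Km — differences are 1, 3, 5, … (increasing by 2 each time): 29, 30, 33, 38, 45 → 54 → 65.
M climbed: +1 each step; 42, 43, 44, 45, 46 → 47 → 48.
Photos: 28, 36, 44, 52, 60 → 68 → 76 (+8 each step).
So the next two rows are 54 km, 47 m climbed, 68 photos and 65 km, 48 m climbed, 76 photos.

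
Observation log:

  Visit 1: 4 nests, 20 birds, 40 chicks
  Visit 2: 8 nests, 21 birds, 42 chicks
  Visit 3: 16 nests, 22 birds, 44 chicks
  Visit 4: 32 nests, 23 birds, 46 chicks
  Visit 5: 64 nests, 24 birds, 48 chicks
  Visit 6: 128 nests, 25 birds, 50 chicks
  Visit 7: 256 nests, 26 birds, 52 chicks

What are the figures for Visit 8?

512 nests, 27 birds, 54 chicks

Nests goes 4, 8, 16, 32, 64, 128, 256 → 512 (×2 each step).
Birds: +1 each step; 20, 21, 22, 23, 24, 25, 26 → 27.
Chicks: always 2 × the birds, so 40, 42, 44, 46, 48, 50, 52 → 54.
Combining the parts gives 512 nests, 27 birds, 54 chicks.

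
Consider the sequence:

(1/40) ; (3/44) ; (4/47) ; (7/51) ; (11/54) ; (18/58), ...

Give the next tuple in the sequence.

(29/61)

First coordinate: each term is the sum of the two before it; 1, 3, 4, 7, 11, 18 → 29.
Second coordinate — alternating steps +4, +3, +4, +3, …: 40, 44, 47, 51, 54, 58 → 61.
Combining the parts gives (29/61).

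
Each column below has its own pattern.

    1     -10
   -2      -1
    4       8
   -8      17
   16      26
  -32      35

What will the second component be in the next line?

For the second component, +9 each step: -10, -1, 8, 17, 26, 35 → 44.

44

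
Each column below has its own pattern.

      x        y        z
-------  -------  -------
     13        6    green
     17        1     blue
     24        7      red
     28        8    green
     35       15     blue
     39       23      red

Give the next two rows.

Column x: 13, 17, 24, 28, 35, 39 → 46 → 50 (alternating steps +4, +7, +4, +7, …).
Column y: 6, 1, 7, 8, 15, 23 → 38 → 61 (each term is the sum of the two before it).
Column z — repeats green → blue → red: green, blue, red, green, blue, red → green → blue.
Putting the parts together: 46  38  green and then 50  61  blue.

46  38  green; 50  61  blue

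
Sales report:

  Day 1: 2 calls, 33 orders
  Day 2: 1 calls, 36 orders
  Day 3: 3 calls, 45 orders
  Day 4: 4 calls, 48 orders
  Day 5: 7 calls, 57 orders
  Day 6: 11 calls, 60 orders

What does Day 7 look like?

Calls: each term is the sum of the two before it, so 2, 1, 3, 4, 7, 11 → 18.
Orders: alternating steps +3, +9, +3, +9, …; 33, 36, 45, 48, 57, 60 → 69.
Combining the parts gives 18 calls, 69 orders.

18 calls, 69 orders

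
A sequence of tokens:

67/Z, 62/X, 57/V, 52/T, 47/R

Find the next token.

42/P

First component: −5 each step, so 67, 62, 57, 52, 47 → 42.
Letter: Z, X, V, T, R → P (letters move back 2 places in the alphabet).
So the next token is 42/P.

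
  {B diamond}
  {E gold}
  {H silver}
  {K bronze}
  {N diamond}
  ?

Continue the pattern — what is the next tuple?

Letter: letters move forward 3 places in the alphabet, so B, E, H, K, N → Q.
Rank goes diamond, gold, silver, bronze, diamond → gold (repeats diamond → gold → silver → bronze).
So the next tuple is {Q gold}.

{Q gold}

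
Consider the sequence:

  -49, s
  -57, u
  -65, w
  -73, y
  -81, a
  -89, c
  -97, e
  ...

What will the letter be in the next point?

Letter — letters move forward 2 places in the alphabet, wrapping Z→A: s, u, w, y, a, c, e → g.

g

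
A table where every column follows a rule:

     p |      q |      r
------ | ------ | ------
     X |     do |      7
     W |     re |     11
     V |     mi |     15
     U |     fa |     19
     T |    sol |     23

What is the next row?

S  la  27

Column p — letters move back 1 place in the alphabet: X, W, V, U, T → S.
Column q: runs through the solfège scale do→ti, so do, re, mi, fa, sol → la.
Column r goes 7, 11, 15, 19, 23 → 27 (+4 each step).
Combining the parts gives S  la  27.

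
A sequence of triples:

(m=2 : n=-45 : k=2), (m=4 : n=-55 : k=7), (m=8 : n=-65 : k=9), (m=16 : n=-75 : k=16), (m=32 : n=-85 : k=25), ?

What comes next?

(m=64 : n=-95 : k=41)

M: 2, 4, 8, 16, 32 → 64 (×2 each step).
N: −10 each step; -45, -55, -65, -75, -85 → -95.
K: each term is the sum of the two before it; 2, 7, 9, 16, 25 → 41.
So the next triple is (m=64 : n=-95 : k=41).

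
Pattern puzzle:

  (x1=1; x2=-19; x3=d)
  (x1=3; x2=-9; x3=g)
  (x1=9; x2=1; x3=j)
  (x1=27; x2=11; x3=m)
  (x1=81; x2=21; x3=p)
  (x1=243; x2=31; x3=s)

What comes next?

For the x1, ×3 each step: 1, 3, 9, 27, 81, 243 → 729.
For the x2, +10 each step: -19, -9, 1, 11, 21, 31 → 41.
X3: letters move forward 3 places in the alphabet, so d, g, j, m, p, s → v.
Putting it together: (x1=729; x2=41; x3=v).

(x1=729; x2=41; x3=v)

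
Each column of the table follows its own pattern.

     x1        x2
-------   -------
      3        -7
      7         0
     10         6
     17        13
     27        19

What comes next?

44  26

Column x1: 3, 7, 10, 17, 27 → 44 (each term is the sum of the two before it).
Column x2: alternating steps +7, +6, +7, +6, …, so -7, 0, 6, 13, 19 → 26.
So the next line is 44  26.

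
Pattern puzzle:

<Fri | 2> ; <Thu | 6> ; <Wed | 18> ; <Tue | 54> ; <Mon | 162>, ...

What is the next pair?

Day: Fri, Thu, Wed, Tue, Mon → Sun (runs backward through the weekdays Mon→Sun).
Second coordinate — ×3 each step: 2, 6, 18, 54, 162 → 486.
Combining the parts gives <Sun | 486>.

<Sun | 486>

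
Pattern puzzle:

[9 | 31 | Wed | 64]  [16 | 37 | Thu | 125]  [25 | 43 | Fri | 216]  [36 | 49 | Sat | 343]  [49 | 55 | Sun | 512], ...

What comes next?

[64 | 61 | Mon | 729]

First component goes 9, 16, 25, 36, 49 → 64 (perfect squares: 3², 4², 5², …).
Second component: +6 each step; 31, 37, 43, 49, 55 → 61.
Day — runs through the weekdays Mon→Sun: Wed, Thu, Fri, Sat, Sun → Mon.
Fourth component goes 64, 125, 216, 343, 512 → 729 (perfect cubes: 4³, 5³, 6³, …).
Combining the parts gives [64 | 61 | Mon | 729].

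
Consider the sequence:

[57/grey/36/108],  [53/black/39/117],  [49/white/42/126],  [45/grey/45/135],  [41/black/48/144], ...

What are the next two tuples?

[37/white/51/153], [33/grey/54/162]

First slot — −4 each step: 57, 53, 49, 45, 41 → 37 → 33.
Shade: repeats grey → black → white, so grey, black, white, grey, black → white → grey.
Third slot: +3 each step; 36, 39, 42, 45, 48 → 51 → 54.
Fourth slot: 108, 117, 126, 135, 144 → 153 → 162 (always 3 × the third slot).
Putting the parts together: [37/white/51/153] and then [33/grey/54/162].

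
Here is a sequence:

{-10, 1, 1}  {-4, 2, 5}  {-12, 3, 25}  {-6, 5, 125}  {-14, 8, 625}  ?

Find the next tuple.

First slot — alternating steps +6, −8, +6, −8, …: -10, -4, -12, -6, -14 → -8.
Second slot — each term is the sum of the two before it: 1, 2, 3, 5, 8 → 13.
For the third slot, ×5 each step: 1, 5, 25, 125, 625 → 3125.
Combining the parts gives {-8, 13, 3125}.

{-8, 13, 3125}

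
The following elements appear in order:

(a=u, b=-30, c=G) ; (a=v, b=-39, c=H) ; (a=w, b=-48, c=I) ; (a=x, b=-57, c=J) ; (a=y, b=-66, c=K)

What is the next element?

A — letters move forward 1 place in the alphabet: u, v, w, x, y → z.
For the b, −9 each step: -30, -39, -48, -57, -66 → -75.
C: G, H, I, J, K → L (letters move forward 1 place in the alphabet).
So the next element is (a=z, b=-75, c=L).

(a=z, b=-75, c=L)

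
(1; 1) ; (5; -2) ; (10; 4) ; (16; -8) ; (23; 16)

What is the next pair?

For the first entry, differences are 4, 5, 6, … (increasing by 1 each time): 1, 5, 10, 16, 23 → 31.
For the second entry, ×(-2) each step: 1, -2, 4, -8, 16 → -32.
So the next pair is (31; -32).

(31; -32)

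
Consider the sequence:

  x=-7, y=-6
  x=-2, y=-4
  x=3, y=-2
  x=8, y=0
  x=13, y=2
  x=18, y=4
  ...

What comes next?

X: +5 each step; -7, -2, 3, 8, 13, 18 → 23.
Y: -6, -4, -2, 0, 2, 4 → 6 (+2 each step).
Putting it together: x=23, y=6.

x=23, y=6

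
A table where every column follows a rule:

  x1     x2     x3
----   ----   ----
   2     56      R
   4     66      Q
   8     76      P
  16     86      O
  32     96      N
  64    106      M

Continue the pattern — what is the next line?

128  116  L

Column x1: ×2 each step, so 2, 4, 8, 16, 32, 64 → 128.
Column x2: +10 each step, so 56, 66, 76, 86, 96, 106 → 116.
Column x3: letters move back 1 place in the alphabet, so R, Q, P, O, N, M → L.
So the next line is 128  116  L.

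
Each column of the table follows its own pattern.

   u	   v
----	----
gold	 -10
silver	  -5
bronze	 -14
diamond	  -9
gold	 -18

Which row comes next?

Column u: repeats gold → silver → bronze → diamond; gold, silver, bronze, diamond, gold → silver.
Column v: alternating steps +5, −9, +5, −9, …, so -10, -5, -14, -9, -18 → -13.
Putting it together: silver  -13.

silver  -13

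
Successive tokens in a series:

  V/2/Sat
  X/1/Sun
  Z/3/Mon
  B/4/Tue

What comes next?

Letter: V, X, Z, B → D (letters move forward 2 places in the alphabet, wrapping Z→A).
Second component: each term is the sum of the two before it; 2, 1, 3, 4 → 7.
Day: Sat, Sun, Mon, Tue → Wed (runs through the weekdays Mon→Sun).
Putting it together: D/7/Wed.

D/7/Wed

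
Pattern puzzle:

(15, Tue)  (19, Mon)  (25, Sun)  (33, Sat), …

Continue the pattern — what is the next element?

(43, Fri)

First slot — differences are 4, 6, 8, … (increasing by 2 each time): 15, 19, 25, 33 → 43.
Day: runs backward through the weekdays Mon→Sun; Tue, Mon, Sun, Sat → Fri.
Putting it together: (43, Fri).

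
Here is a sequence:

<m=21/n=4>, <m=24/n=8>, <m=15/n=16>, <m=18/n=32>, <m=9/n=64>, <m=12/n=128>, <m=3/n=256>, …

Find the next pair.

<m=6/n=512>

M — alternating steps +3, −9, +3, −9, …: 21, 24, 15, 18, 9, 12, 3 → 6.
N goes 4, 8, 16, 32, 64, 128, 256 → 512 (×2 each step).
Combining the parts gives <m=6/n=512>.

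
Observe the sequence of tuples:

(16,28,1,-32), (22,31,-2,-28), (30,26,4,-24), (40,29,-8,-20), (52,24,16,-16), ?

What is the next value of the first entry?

First entry: 16, 22, 30, 40, 52 → 66 (differences are 6, 8, 10, … (increasing by 2 each time)).

66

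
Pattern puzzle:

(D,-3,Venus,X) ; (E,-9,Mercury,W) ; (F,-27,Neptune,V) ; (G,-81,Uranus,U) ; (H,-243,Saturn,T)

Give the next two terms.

(I,-729,Jupiter,S), (J,-2187,Mars,R)

First letter — letters move forward 1 place in the alphabet: D, E, F, G, H → I → J.
Second entry: ×3 each step, so -3, -9, -27, -81, -243 → -729 → -2187.
Planet: runs backward through the planets Mercury→Neptune; Venus, Mercury, Neptune, Uranus, Saturn → Jupiter → Mars.
Second letter goes X, W, V, U, T → S → R (letters move back 1 place in the alphabet).
So the next two terms are (I,-729,Jupiter,S) and (J,-2187,Mars,R).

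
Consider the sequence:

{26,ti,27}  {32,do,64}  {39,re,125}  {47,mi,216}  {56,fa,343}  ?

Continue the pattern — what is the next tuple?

{66,sol,512}

First value — differences are 6, 7, 8, … (increasing by 1 each time): 26, 32, 39, 47, 56 → 66.
Note: ti, do, re, mi, fa → sol (runs through the solfège scale do→ti).
Third value: perfect cubes: 3³, 4³, 5³, …, so 27, 64, 125, 216, 343 → 512.
Combining the parts gives {66,sol,512}.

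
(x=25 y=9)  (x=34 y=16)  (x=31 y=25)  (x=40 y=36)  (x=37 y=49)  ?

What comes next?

For the x, alternating steps +9, −3, +9, −3, …: 25, 34, 31, 40, 37 → 46.
Y: 9, 16, 25, 36, 49 → 64 (perfect squares: 3², 4², 5², …).
Putting it together: (x=46 y=64).

(x=46 y=64)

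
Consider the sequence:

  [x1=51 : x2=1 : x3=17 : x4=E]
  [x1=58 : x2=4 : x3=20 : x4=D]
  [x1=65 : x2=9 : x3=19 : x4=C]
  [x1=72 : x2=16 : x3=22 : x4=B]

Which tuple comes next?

[x1=79 : x2=25 : x3=21 : x4=A]

For the x1, +7 each step: 51, 58, 65, 72 → 79.
For the x2, perfect squares: 1², 2², 3², …: 1, 4, 9, 16 → 25.
X3: alternating steps +3, −1, +3, −1, …; 17, 20, 19, 22 → 21.
X4: letters move back 1 place in the alphabet; E, D, C, B → A.
Combining the parts gives [x1=79 : x2=25 : x3=21 : x4=A].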